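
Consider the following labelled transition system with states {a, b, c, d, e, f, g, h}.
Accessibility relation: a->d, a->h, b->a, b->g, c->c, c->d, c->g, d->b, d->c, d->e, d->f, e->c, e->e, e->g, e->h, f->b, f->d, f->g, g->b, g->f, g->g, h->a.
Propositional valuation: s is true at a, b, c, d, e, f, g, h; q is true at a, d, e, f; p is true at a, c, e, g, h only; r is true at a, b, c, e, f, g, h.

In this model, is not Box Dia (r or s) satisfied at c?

At c: Box Dia (r or s) is true, so not Box Dia (r or s) is false.
  At c: Box Dia (r or s) requires Dia (r or s) at every successor {c, d, g}.
      At c: Dia (r or s) requires r or s at some successor in {c, d, g}.
        r or s holds at c, so Dia (r or s) is true at c.
      At d: Dia (r or s) requires r or s at some successor in {b, c, e, f}.
        r or s holds at b, so Dia (r or s) is true at d.
      At g: Dia (r or s) requires r or s at some successor in {b, f, g}.
        r or s holds at b, so Dia (r or s) is true at g.
  So Box Dia (r or s) is true at c.

No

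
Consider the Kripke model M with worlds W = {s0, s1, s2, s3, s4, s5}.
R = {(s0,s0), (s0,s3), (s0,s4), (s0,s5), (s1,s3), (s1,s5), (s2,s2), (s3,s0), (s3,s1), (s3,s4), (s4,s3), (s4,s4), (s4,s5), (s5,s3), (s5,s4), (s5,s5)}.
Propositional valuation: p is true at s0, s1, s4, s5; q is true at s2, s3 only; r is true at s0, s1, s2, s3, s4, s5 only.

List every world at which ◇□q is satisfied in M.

s2

Let φ = ◇□q. Evaluate φ at each world:
  s0 (successors {s0, s3, s4, s5}): φ is false.
  s1 (successors {s3, s5}): φ is false.
  s2 (successors {s2}): φ is true.
  s3 (successors {s0, s1, s4}): φ is false.
  s4 (successors {s3, s4, s5}): φ is false.
  s5 (successors {s3, s4, s5}): φ is false.
For instance, at s3:
  At s3: ◇□q requires □q at some successor in {s0, s1, s4}.
    At s0: □q is false.
    At s1: □q is false.
    At s4: □q is false.
  So ◇□q is false at s3.
Satisfying worlds: {s2}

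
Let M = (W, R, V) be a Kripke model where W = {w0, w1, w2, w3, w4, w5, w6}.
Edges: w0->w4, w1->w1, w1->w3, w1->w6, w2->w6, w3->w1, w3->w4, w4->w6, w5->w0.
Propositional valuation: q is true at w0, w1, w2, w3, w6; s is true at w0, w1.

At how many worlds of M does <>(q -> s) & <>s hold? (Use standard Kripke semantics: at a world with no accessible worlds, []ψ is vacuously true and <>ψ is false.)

3

Let φ = <>(q -> s) & <>s. Evaluate φ at each world:
  w0 (successors {w4}): φ is false.
  w1 (successors {w1, w3, w6}): φ is true.
  w2 (successors {w6}): φ is false.
  w3 (successors {w1, w4}): φ is true.
  w4 (successors {w6}): φ is false.
  w5 (successors {w0}): φ is true.
  w6 (successors ∅): φ is false.
For instance, at w0:
  At w0: <>(q -> s) is true, <>s is false, so <>(q -> s) & <>s is false.
    At w0: <>(q -> s) requires q -> s at some successor in {w4}.
      q -> s holds at w4, so <>(q -> s) is true at w0.
    At w0: <>s requires s at some successor in {w4}.
      At w4: s is false.
    So <>s is false at w0.
Satisfying worlds: {w1, w3, w5}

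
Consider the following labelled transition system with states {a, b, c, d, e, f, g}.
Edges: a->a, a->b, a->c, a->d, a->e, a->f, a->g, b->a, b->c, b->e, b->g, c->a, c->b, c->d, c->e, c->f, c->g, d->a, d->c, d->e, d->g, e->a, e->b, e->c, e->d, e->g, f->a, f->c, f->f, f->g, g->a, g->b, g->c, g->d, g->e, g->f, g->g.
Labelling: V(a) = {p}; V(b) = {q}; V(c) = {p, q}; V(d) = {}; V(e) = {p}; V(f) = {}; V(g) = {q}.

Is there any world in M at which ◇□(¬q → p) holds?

Let φ = ◇□(¬q → p). Evaluate φ at each world:
  a (successors {a, b, c, d, e, f, g}): φ is true.
  b (successors {a, c, e, g}): φ is false.
  c (successors {a, b, d, e, f, g}): φ is true.
  d (successors {a, c, e, g}): φ is false.
  e (successors {a, b, c, d, g}): φ is true.
  f (successors {a, c, f, g}): φ is false.
  g (successors {a, b, c, d, e, f, g}): φ is true.
Detail at a (witness):
  At a: ◇□(¬q → p) requires □(¬q → p) at some successor in {a, b, c, d, e, f, g}.
    □(¬q → p) holds at b, so ◇□(¬q → p) is true at a.
      At b: □(¬q → p) requires ¬q → p at every successor {a, c, e, g}.
        At a: ¬q → p is true.
        At c: ¬q → p is true.
        At e: ¬q → p is true.
        At g: ¬q → p is true.
      So □(¬q → p) is true at b.

Yes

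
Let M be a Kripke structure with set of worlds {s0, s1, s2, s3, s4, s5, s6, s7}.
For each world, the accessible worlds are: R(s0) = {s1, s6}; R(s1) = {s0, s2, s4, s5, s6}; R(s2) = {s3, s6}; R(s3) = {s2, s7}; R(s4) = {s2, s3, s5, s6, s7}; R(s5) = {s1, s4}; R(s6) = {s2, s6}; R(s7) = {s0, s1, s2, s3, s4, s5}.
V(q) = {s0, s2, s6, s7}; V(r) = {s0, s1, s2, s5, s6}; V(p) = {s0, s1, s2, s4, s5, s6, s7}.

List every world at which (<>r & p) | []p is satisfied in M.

s0, s1, s2, s3, s4, s5, s6, s7

Recall that []ψ holds at a world iff ψ holds at every accessible world, and <>ψ holds iff ψ holds at some accessible world.
Let φ = (<>r & p) | []p. Evaluate φ at each world:
  s0 (successors {s1, s6}): φ is true.
  s1 (successors {s0, s2, s4, s5, s6}): φ is true.
  s2 (successors {s3, s6}): φ is true.
  s3 (successors {s2, s7}): φ is true.
  s4 (successors {s2, s3, s5, s6, s7}): φ is true.
  s5 (successors {s1, s4}): φ is true.
  s6 (successors {s2, s6}): φ is true.
  s7 (successors {s0, s1, s2, s3, s4, s5}): φ is true.
For instance, at s1:
  At s1: <>r & p is true, []p is true, so (<>r & p) | []p is true.
    At s1: <>r is true, p is true, so <>r & p is true.
      At s1: <>r requires r at some successor in {s0, s2, s4, s5, s6}.
        r holds at s0, so <>r is true at s1.
    At s1: []p requires p at every successor {s0, s2, s4, s5, s6}.
      At s0: p is true.
      At s2: p is true.
      At s4: p is true.
      At s5: p is true.
      At s6: p is true.
    So []p is true at s1.
Satisfying worlds: {s0, s1, s2, s3, s4, s5, s6, s7}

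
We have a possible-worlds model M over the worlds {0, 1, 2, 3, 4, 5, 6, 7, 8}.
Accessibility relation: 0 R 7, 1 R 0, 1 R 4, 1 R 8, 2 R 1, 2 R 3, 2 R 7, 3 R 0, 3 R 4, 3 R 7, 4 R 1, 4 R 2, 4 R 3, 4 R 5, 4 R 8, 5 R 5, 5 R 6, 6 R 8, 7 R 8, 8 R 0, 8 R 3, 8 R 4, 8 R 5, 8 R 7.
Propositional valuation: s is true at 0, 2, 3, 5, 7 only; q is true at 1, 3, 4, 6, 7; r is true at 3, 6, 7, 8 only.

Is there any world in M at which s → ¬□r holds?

Recall that □ψ holds at a world iff ψ holds at every accessible world, and ◇ψ holds iff ψ holds at some accessible world.
Let φ = s → ¬□r. Evaluate φ at each world:
  0 (successors {7}): φ is false.
  1 (successors {0, 4, 8}): φ is true.
  2 (successors {1, 3, 7}): φ is true.
  3 (successors {0, 4, 7}): φ is true.
  4 (successors {1, 2, 3, 5, 8}): φ is true.
  5 (successors {5, 6}): φ is true.
  6 (successors {8}): φ is true.
  7 (successors {8}): φ is false.
  8 (successors {0, 3, 4, 5, 7}): φ is true.
Detail at 1 (witness):
  At 1: s is false, ¬□r is true, so s → ¬□r is true.
    At 1: □r is false, so ¬□r is true.
      At 1: □r requires r at every successor {0, 4, 8}.
        r fails at 0, so □r is false at 1.

Yes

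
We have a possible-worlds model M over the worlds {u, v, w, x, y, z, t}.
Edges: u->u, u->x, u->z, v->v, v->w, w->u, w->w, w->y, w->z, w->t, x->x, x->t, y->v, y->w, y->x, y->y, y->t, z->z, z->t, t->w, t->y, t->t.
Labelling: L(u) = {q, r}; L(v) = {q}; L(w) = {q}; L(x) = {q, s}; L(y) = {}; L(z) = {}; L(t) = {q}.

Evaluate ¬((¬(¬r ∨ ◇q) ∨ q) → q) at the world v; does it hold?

No

At v: (¬(¬r ∨ ◇q) ∨ q) → q is true, so ¬((¬(¬r ∨ ◇q) ∨ q) → q) is false.
  At v: ¬(¬r ∨ ◇q) ∨ q is true, q is true, so (¬(¬r ∨ ◇q) ∨ q) → q is true.
    At v: ¬(¬r ∨ ◇q) is false, q is true, so ¬(¬r ∨ ◇q) ∨ q is true.
      At v: ¬r ∨ ◇q is true, so ¬(¬r ∨ ◇q) is false.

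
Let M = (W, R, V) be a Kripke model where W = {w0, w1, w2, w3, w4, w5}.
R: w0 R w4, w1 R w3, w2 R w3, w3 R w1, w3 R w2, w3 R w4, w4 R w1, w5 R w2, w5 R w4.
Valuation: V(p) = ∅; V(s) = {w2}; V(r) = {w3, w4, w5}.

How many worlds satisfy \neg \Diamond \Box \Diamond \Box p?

Let φ = \neg \Diamond \Box \Diamond \Box p. Evaluate φ at each world:
  w0 (successors {w4}): φ is true.
  w1 (successors {w3}): φ is true.
  w2 (successors {w3}): φ is true.
  w3 (successors {w1, w2, w4}): φ is true.
  w4 (successors {w1}): φ is true.
  w5 (successors {w2, w4}): φ is true.
For instance, at w4:
  At w4: \Diamond \Box \Diamond \Box p is false, so \neg \Diamond \Box \Diamond \Box p is true.
    At w4: \Diamond \Box \Diamond \Box p requires \Box \Diamond \Box p at some successor in {w1}.
      At w1: \Box \Diamond \Box p is false.
    So \Diamond \Box \Diamond \Box p is false at w4.
Satisfying worlds: {w0, w1, w2, w3, w4, w5}

6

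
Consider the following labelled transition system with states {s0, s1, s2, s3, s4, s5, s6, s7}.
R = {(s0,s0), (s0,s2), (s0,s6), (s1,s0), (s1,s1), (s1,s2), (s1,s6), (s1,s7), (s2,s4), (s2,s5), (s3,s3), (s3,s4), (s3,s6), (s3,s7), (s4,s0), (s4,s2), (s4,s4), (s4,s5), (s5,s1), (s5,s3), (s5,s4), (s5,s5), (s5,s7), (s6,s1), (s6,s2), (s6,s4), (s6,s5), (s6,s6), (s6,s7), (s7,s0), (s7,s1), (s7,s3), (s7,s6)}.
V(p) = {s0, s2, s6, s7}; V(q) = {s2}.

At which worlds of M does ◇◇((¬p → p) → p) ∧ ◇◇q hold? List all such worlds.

Let φ = ◇◇((¬p → p) → p) ∧ ◇◇q. Evaluate φ at each world:
  s0 (successors {s0, s2, s6}): φ is true.
  s1 (successors {s0, s1, s2, s6, s7}): φ is true.
  s2 (successors {s4, s5}): φ is true.
  s3 (successors {s3, s4, s6, s7}): φ is true.
  s4 (successors {s0, s2, s4, s5}): φ is true.
  s5 (successors {s1, s3, s4, s5, s7}): φ is true.
  s6 (successors {s1, s2, s4, s5, s6, s7}): φ is true.
  s7 (successors {s0, s1, s3, s6}): φ is true.
For instance, at s1:
  At s1: ◇◇((¬p → p) → p) is true, ◇◇q is true, so ◇◇((¬p → p) → p) ∧ ◇◇q is true.
    At s1: ◇◇((¬p → p) → p) requires ◇((¬p → p) → p) at some successor in {s0, s1, s2, s6, s7}.
      ◇((¬p → p) → p) holds at s0, so ◇◇((¬p → p) → p) is true at s1.
    At s1: ◇◇q requires ◇q at some successor in {s0, s1, s2, s6, s7}.
      ◇q holds at s0, so ◇◇q is true at s1.
Satisfying worlds: {s0, s1, s2, s3, s4, s5, s6, s7}

s0, s1, s2, s3, s4, s5, s6, s7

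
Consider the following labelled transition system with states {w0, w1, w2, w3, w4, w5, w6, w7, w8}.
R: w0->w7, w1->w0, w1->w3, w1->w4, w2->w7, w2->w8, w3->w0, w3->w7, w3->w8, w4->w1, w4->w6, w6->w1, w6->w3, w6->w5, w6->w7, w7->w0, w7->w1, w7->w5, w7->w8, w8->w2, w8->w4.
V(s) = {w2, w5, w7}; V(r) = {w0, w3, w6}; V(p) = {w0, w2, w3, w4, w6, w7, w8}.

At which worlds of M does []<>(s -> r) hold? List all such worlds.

Recall that []ψ holds at a world iff ψ holds at every accessible world, and <>ψ holds iff ψ holds at some accessible world.
Let φ = []<>(s -> r). Evaluate φ at each world:
  w0 (successors {w7}): φ is true.
  w1 (successors {w0, w3, w4}): φ is false.
  w2 (successors {w7, w8}): φ is true.
  w3 (successors {w0, w7, w8}): φ is false.
  w4 (successors {w1, w6}): φ is true.
  w5 (successors ∅): φ is true.
  w6 (successors {w1, w3, w5, w7}): φ is false.
  w7 (successors {w0, w1, w5, w8}): φ is false.
  w8 (successors {w2, w4}): φ is true.
For instance, at w4:
  At w4: []<>(s -> r) requires <>(s -> r) at every successor {w1, w6}.
      At w1: <>(s -> r) requires s -> r at some successor in {w0, w3, w4}.
        s -> r holds at w0, so <>(s -> r) is true at w1.
      At w6: <>(s -> r) requires s -> r at some successor in {w1, w3, w5, w7}.
        s -> r holds at w1, so <>(s -> r) is true at w6.
  So []<>(s -> r) is true at w4.
Satisfying worlds: {w0, w2, w4, w5, w8}

w0, w2, w4, w5, w8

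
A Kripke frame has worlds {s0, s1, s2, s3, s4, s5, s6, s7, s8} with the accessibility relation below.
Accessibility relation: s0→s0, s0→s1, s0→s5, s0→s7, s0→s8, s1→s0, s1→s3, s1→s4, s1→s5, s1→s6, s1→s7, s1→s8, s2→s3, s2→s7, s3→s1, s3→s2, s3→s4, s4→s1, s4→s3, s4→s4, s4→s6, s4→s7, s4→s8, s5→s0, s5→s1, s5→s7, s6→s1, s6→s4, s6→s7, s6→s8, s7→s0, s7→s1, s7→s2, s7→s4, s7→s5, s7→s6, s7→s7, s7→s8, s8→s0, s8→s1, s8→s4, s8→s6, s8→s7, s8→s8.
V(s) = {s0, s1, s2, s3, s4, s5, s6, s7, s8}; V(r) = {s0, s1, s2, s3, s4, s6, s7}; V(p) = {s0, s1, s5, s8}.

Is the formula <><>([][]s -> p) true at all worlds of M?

Yes

Let φ = <><>([][]s -> p). Evaluate φ at each world:
  s0 (successors {s0, s1, s5, s7, s8}): φ is true.
  s1 (successors {s0, s3, s4, s5, s6, s7, s8}): φ is true.
  s2 (successors {s3, s7}): φ is true.
  s3 (successors {s1, s2, s4}): φ is true.
  s4 (successors {s1, s3, s4, s6, s7, s8}): φ is true.
  s5 (successors {s0, s1, s7}): φ is true.
  s6 (successors {s1, s4, s7, s8}): φ is true.
  s7 (successors {s0, s1, s2, s4, s5, s6, s7, s8}): φ is true.
  s8 (successors {s0, s1, s4, s6, s7, s8}): φ is true.
For instance, at s5:
  At s5: <><>([][]s -> p) requires <>([][]s -> p) at some successor in {s0, s1, s7}.
    <>([][]s -> p) holds at s0, so <><>([][]s -> p) is true at s5.
      At s0: <>([][]s -> p) requires [][]s -> p at some successor in {s0, s1, s5, s7, s8}.
        [][]s -> p holds at s0, so <>([][]s -> p) is true at s0.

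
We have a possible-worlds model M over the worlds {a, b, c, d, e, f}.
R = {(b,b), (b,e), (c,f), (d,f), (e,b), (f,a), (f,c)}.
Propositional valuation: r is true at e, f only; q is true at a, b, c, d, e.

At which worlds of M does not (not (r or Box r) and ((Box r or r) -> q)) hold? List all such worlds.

Let φ = not (not (r or Box r) and ((Box r or r) -> q)). Evaluate φ at each world:
  a (successors ∅): φ is true.
  b (successors {b, e}): φ is false.
  c (successors {f}): φ is true.
  d (successors {f}): φ is true.
  e (successors {b}): φ is true.
  f (successors {a, c}): φ is true.
For instance, at e:
  At e: not (r or Box r) and ((Box r or r) -> q) is false, so not (not (r or Box r) and ((Box r or r) -> q)) is true.
    At e: not (r or Box r) is false, (Box r or r) -> q is true, so not (r or Box r) and ((Box r or r) -> q) is false.
      At e: r or Box r is true, so not (r or Box r) is false.
      At e: Box r or r is true, q is true, so (Box r or r) -> q is true.
Satisfying worlds: {a, c, d, e, f}

a, c, d, e, f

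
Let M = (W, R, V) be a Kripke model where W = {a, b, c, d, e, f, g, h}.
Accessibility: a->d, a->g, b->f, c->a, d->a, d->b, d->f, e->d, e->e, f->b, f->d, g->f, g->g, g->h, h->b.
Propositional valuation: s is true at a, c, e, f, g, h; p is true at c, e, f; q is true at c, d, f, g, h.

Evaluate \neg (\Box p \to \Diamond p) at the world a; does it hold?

At a: \Box p \to \Diamond p is true, so \neg (\Box p \to \Diamond p) is false.
  At a: \Box p is false, \Diamond p is false, so \Box p \to \Diamond p is true.
    At a: \Box p requires p at every successor {d, g}.
      p fails at d, so \Box p is false at a.
    At a: \Diamond p requires p at some successor in {d, g}.
      At d: p is false.
      At g: p is false.
    So \Diamond p is false at a.

No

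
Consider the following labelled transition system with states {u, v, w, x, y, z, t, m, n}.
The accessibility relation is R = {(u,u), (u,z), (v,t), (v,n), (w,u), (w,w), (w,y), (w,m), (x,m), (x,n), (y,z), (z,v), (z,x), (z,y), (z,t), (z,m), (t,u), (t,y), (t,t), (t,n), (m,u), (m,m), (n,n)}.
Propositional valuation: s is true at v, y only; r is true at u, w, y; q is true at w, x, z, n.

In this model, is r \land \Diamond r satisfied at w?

Recall that \Diamond ψ holds at a world iff ψ holds at some accessible world.
At w: r is true, \Diamond r is true, so r \land \Diamond r is true.
  At w: \Diamond r requires r at some successor in {u, w, y, m}.
    r holds at u, so \Diamond r is true at w.

Yes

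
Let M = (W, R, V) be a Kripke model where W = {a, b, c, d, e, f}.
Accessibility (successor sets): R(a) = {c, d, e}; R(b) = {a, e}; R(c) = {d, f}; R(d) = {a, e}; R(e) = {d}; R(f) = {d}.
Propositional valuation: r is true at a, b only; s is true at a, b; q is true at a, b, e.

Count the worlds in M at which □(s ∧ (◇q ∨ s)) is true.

Recall that □ψ holds at a world iff ψ holds at every accessible world, and ◇ψ holds iff ψ holds at some accessible world.
Let φ = □(s ∧ (◇q ∨ s)). Evaluate φ at each world:
  a (successors {c, d, e}): φ is false.
  b (successors {a, e}): φ is false.
  c (successors {d, f}): φ is false.
  d (successors {a, e}): φ is false.
  e (successors {d}): φ is false.
  f (successors {d}): φ is false.
For instance, at c:
  At c: □(s ∧ (◇q ∨ s)) requires s ∧ (◇q ∨ s) at every successor {d, f}.
    s ∧ (◇q ∨ s) fails at d, so □(s ∧ (◇q ∨ s)) is false at c.
      At d: s is false, ◇q ∨ s is true, so s ∧ (◇q ∨ s) is false.
Satisfying worlds: none.

0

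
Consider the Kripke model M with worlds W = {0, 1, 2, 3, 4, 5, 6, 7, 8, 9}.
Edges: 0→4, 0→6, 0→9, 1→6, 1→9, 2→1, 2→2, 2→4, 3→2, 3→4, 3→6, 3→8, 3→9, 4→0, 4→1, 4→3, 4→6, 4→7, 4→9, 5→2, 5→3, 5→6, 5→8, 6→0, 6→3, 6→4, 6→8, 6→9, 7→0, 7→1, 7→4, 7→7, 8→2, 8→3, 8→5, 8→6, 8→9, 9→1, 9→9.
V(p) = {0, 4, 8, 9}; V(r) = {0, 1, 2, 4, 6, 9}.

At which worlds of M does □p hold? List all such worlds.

Let φ = □p. Evaluate φ at each world:
  0 (successors {4, 6, 9}): φ is false.
  1 (successors {6, 9}): φ is false.
  2 (successors {1, 2, 4}): φ is false.
  3 (successors {2, 4, 6, 8, 9}): φ is false.
  4 (successors {0, 1, 3, 6, 7, 9}): φ is false.
  5 (successors {2, 3, 6, 8}): φ is false.
  6 (successors {0, 3, 4, 8, 9}): φ is false.
  7 (successors {0, 1, 4, 7}): φ is false.
  8 (successors {2, 3, 5, 6, 9}): φ is false.
  9 (successors {1, 9}): φ is false.
For instance, at 5:
  At 5: □p requires p at every successor {2, 3, 6, 8}.
    p fails at 2, so □p is false at 5.
Satisfying worlds: none.

none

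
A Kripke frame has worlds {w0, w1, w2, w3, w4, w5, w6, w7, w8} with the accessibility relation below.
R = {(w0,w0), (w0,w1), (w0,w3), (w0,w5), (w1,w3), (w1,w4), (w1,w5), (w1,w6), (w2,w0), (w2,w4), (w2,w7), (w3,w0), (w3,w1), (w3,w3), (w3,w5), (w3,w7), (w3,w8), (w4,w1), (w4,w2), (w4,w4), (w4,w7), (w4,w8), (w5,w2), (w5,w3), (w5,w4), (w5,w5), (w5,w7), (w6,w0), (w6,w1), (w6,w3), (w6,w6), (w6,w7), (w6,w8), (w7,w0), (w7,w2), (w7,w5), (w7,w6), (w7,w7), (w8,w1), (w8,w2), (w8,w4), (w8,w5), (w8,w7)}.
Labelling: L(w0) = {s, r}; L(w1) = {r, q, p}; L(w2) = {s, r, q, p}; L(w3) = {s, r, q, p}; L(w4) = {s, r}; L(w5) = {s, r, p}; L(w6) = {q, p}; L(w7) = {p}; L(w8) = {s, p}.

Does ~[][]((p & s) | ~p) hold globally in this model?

Yes

Let φ = ~[][]((p & s) | ~p). Evaluate φ at each world:
  w0 (successors {w0, w1, w3, w5}): φ is true.
  w1 (successors {w3, w4, w5, w6}): φ is true.
  w2 (successors {w0, w4, w7}): φ is true.
  w3 (successors {w0, w1, w3, w5, w7, w8}): φ is true.
  w4 (successors {w1, w2, w4, w7, w8}): φ is true.
  w5 (successors {w2, w3, w4, w5, w7}): φ is true.
  w6 (successors {w0, w1, w3, w6, w7, w8}): φ is true.
  w7 (successors {w0, w2, w5, w6, w7}): φ is true.
  w8 (successors {w1, w2, w4, w5, w7}): φ is true.
For instance, at w6:
  At w6: [][]((p & s) | ~p) is false, so ~[][]((p & s) | ~p) is true.
    At w6: [][]((p & s) | ~p) requires []((p & s) | ~p) at every successor {w0, w1, w3, w6, w7, w8}.
      []((p & s) | ~p) fails at w0, so [][]((p & s) | ~p) is false at w6.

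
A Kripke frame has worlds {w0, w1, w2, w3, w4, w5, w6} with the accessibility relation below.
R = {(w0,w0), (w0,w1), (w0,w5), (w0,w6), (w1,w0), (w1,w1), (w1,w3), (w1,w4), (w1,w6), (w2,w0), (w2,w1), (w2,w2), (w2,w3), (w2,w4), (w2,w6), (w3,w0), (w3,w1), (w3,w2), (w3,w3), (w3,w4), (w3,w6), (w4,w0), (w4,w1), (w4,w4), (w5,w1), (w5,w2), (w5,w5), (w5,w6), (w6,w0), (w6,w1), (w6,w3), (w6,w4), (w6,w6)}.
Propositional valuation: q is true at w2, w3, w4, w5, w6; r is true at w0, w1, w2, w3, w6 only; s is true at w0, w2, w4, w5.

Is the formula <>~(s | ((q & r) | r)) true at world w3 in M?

No

Recall that <>ψ holds at a world iff ψ holds at some accessible world.
At w3: <>~(s | ((q & r) | r)) requires ~(s | ((q & r) | r)) at some successor in {w0, w1, w2, w3, w4, w6}.
  At w0: ~(s | ((q & r) | r)) is false.
  At w1: ~(s | ((q & r) | r)) is false.
  At w2: ~(s | ((q & r) | r)) is false.
  At w3: ~(s | ((q & r) | r)) is false.
  At w4: ~(s | ((q & r) | r)) is false.
  At w6: ~(s | ((q & r) | r)) is false.
So <>~(s | ((q & r) | r)) is false at w3.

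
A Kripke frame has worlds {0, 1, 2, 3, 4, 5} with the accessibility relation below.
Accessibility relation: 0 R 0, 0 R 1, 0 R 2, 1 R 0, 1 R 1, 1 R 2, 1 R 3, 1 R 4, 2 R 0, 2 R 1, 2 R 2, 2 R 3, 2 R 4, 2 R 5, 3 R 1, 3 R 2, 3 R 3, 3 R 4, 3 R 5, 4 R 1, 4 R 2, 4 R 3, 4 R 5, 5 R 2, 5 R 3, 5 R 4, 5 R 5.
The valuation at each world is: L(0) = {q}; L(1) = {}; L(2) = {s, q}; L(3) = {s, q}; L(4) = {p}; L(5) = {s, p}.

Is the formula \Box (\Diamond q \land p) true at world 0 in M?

At 0: \Box (\Diamond q \land p) requires \Diamond q \land p at every successor {0, 1, 2}.
  \Diamond q \land p fails at 0, so \Box (\Diamond q \land p) is false at 0.
    At 0: \Diamond q is true, p is false, so \Diamond q \land p is false.
      At 0: \Diamond q requires q at some successor in {0, 1, 2}.
        q holds at 0, so \Diamond q is true at 0.

No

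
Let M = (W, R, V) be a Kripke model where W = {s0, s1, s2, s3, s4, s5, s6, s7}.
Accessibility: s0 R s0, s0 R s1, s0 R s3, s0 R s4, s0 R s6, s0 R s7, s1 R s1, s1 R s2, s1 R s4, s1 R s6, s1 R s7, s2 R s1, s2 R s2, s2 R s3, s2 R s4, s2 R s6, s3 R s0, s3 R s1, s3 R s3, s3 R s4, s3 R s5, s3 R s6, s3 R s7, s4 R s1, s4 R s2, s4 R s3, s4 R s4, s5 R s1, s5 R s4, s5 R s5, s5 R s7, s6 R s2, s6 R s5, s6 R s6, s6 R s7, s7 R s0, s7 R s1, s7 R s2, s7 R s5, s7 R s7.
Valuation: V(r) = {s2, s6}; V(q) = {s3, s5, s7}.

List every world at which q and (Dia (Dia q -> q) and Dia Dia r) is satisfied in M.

Let φ = q and (Dia (Dia q -> q) and Dia Dia r). Evaluate φ at each world:
  s0 (successors {s0, s1, s3, s4, s6, s7}): φ is false.
  s1 (successors {s1, s2, s4, s6, s7}): φ is false.
  s2 (successors {s1, s2, s3, s4, s6}): φ is false.
  s3 (successors {s0, s1, s3, s4, s5, s6, s7}): φ is true.
  s4 (successors {s1, s2, s3, s4}): φ is false.
  s5 (successors {s1, s4, s5, s7}): φ is true.
  s6 (successors {s2, s5, s6, s7}): φ is false.
  s7 (successors {s0, s1, s2, s5, s7}): φ is true.
For instance, at s3:
  At s3: q is true, Dia (Dia q -> q) and Dia Dia r is true, so q and (Dia (Dia q -> q) and Dia Dia r) is true.
    At s3: Dia (Dia q -> q) is true, Dia Dia r is true, so Dia (Dia q -> q) and Dia Dia r is true.
      At s3: Dia (Dia q -> q) requires Dia q -> q at some successor in {s0, s1, s3, s4, s5, s6, s7}.
        Dia q -> q holds at s3, so Dia (Dia q -> q) is true at s3.
      At s3: Dia Dia r requires Dia r at some successor in {s0, s1, s3, s4, s5, s6, s7}.
        Dia r holds at s0, so Dia Dia r is true at s3.
Satisfying worlds: {s3, s5, s7}

s3, s5, s7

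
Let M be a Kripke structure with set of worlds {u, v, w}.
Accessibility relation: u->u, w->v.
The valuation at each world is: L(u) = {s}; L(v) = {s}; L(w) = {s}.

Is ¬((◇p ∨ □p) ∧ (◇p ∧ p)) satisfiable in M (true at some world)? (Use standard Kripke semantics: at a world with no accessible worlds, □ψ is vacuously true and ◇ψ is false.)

Yes

Let φ = ¬((◇p ∨ □p) ∧ (◇p ∧ p)). Evaluate φ at each world:
  u (successors {u}): φ is true.
  v (successors ∅): φ is true.
  w (successors {v}): φ is true.
Detail at u (witness):
  At u: (◇p ∨ □p) ∧ (◇p ∧ p) is false, so ¬((◇p ∨ □p) ∧ (◇p ∧ p)) is true.
    At u: ◇p ∨ □p is false, ◇p ∧ p is false, so (◇p ∨ □p) ∧ (◇p ∧ p) is false.
      At u: ◇p is false, □p is false, so ◇p ∨ □p is false.
      At u: ◇p is false, p is false, so ◇p ∧ p is false.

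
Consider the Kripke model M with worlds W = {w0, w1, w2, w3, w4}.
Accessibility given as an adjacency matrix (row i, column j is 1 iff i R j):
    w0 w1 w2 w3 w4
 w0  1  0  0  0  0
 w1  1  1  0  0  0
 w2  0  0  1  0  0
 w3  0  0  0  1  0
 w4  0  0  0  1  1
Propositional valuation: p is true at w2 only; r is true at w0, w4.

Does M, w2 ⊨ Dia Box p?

Yes

Recall that Box ψ holds at a world iff ψ holds at every accessible world, and Dia ψ holds iff ψ holds at some accessible world.
At w2: Dia Box p requires Box p at some successor in {w2}.
  Box p holds at w2, so Dia Box p is true at w2.
    At w2: Box p requires p at every successor {w2}.
      At w2: p is true.
    So Box p is true at w2.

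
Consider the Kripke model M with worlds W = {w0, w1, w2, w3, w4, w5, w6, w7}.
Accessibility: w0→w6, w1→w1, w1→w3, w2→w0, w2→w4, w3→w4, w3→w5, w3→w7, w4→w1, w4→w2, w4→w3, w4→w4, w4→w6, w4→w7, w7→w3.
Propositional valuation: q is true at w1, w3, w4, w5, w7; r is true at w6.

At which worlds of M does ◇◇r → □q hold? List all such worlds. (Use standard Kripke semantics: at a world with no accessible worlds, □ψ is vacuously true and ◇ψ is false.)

Let φ = ◇◇r → □q. Evaluate φ at each world:
  w0 (successors {w6}): φ is true.
  w1 (successors {w1, w3}): φ is true.
  w2 (successors {w0, w4}): φ is false.
  w3 (successors {w4, w5, w7}): φ is true.
  w4 (successors {w1, w2, w3, w4, w6, w7}): φ is false.
  w5 (successors ∅): φ is true.
  w6 (successors ∅): φ is true.
  w7 (successors {w3}): φ is true.
For instance, at w4:
  At w4: ◇◇r is true, □q is false, so ◇◇r → □q is false.
    At w4: ◇◇r requires ◇r at some successor in {w1, w2, w3, w4, w6, w7}.
      ◇r holds at w4, so ◇◇r is true at w4.
    At w4: □q requires q at every successor {w1, w2, w3, w4, w6, w7}.
      q fails at w2, so □q is false at w4.
Satisfying worlds: {w0, w1, w3, w5, w6, w7}

w0, w1, w3, w5, w6, w7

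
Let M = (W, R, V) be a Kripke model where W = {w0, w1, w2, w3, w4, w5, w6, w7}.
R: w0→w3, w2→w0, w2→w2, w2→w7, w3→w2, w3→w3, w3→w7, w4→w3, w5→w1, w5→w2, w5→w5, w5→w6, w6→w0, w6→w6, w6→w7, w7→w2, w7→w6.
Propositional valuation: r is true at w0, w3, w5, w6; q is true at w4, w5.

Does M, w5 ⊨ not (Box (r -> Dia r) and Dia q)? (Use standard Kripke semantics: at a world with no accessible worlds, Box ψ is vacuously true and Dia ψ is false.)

No

At w5: Box (r -> Dia r) and Dia q is true, so not (Box (r -> Dia r) and Dia q) is false.
  At w5: Box (r -> Dia r) is true, Dia q is true, so Box (r -> Dia r) and Dia q is true.
    At w5: Box (r -> Dia r) requires r -> Dia r at every successor {w1, w2, w5, w6}.
      At w1: r -> Dia r is true.
      At w2: r -> Dia r is true.
      At w5: r -> Dia r is true.
      At w6: r -> Dia r is true.
    So Box (r -> Dia r) is true at w5.
    At w5: Dia q requires q at some successor in {w1, w2, w5, w6}.
      q holds at w5, so Dia q is true at w5.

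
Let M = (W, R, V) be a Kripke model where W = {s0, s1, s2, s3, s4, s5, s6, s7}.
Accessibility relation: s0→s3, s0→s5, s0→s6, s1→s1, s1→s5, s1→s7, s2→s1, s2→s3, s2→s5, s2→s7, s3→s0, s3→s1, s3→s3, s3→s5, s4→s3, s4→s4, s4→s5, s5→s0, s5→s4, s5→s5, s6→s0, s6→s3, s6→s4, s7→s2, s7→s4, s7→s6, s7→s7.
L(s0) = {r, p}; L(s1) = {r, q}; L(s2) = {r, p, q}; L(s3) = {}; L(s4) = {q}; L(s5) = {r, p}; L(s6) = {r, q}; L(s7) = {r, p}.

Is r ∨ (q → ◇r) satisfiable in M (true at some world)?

Let φ = r ∨ (q → ◇r). Evaluate φ at each world:
  s0 (successors {s3, s5, s6}): φ is true.
  s1 (successors {s1, s5, s7}): φ is true.
  s2 (successors {s1, s3, s5, s7}): φ is true.
  s3 (successors {s0, s1, s3, s5}): φ is true.
  s4 (successors {s3, s4, s5}): φ is true.
  s5 (successors {s0, s4, s5}): φ is true.
  s6 (successors {s0, s3, s4}): φ is true.
  s7 (successors {s2, s4, s6, s7}): φ is true.
Detail at s0 (witness):
  At s0: r is true, q → ◇r is true, so r ∨ (q → ◇r) is true.
    At s0: q is false, ◇r is true, so q → ◇r is true.
      At s0: ◇r requires r at some successor in {s3, s5, s6}.
        r holds at s5, so ◇r is true at s0.

Yes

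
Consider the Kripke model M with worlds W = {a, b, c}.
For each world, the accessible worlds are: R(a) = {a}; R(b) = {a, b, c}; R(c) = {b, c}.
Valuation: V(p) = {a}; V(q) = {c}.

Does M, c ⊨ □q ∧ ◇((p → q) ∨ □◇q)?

No

At c: □q is false, ◇((p → q) ∨ □◇q) is true, so □q ∧ ◇((p → q) ∨ □◇q) is false.
  At c: □q requires q at every successor {b, c}.
    q fails at b, so □q is false at c.
  At c: ◇((p → q) ∨ □◇q) requires (p → q) ∨ □◇q at some successor in {b, c}.
    (p → q) ∨ □◇q holds at b, so ◇((p → q) ∨ □◇q) is true at c.
      At b: p → q is true, □◇q is false, so (p → q) ∨ □◇q is true.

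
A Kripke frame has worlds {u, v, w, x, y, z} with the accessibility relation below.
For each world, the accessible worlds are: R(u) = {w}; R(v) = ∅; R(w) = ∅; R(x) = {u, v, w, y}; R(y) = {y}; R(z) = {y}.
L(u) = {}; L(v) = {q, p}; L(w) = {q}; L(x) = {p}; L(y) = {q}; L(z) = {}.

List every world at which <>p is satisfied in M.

Let φ = <>p. Evaluate φ at each world:
  u (successors {w}): φ is false.
  v (successors ∅): φ is false.
  w (successors ∅): φ is false.
  x (successors {u, v, w, y}): φ is true.
  y (successors {y}): φ is false.
  z (successors {y}): φ is false.
For instance, at y:
  At y: <>p requires p at some successor in {y}.
    At y: p is false.
  So <>p is false at y.
Satisfying worlds: {x}

x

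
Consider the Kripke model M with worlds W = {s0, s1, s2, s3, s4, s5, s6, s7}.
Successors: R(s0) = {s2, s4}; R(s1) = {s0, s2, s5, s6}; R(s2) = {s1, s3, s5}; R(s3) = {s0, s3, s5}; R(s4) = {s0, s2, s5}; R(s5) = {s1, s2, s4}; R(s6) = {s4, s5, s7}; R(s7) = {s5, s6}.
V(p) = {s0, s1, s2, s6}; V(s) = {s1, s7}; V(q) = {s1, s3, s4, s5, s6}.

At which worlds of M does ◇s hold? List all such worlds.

Let φ = ◇s. Evaluate φ at each world:
  s0 (successors {s2, s4}): φ is false.
  s1 (successors {s0, s2, s5, s6}): φ is false.
  s2 (successors {s1, s3, s5}): φ is true.
  s3 (successors {s0, s3, s5}): φ is false.
  s4 (successors {s0, s2, s5}): φ is false.
  s5 (successors {s1, s2, s4}): φ is true.
  s6 (successors {s4, s5, s7}): φ is true.
  s7 (successors {s5, s6}): φ is false.
For instance, at s5:
  At s5: ◇s requires s at some successor in {s1, s2, s4}.
    s holds at s1, so ◇s is true at s5.
Satisfying worlds: {s2, s5, s6}

s2, s5, s6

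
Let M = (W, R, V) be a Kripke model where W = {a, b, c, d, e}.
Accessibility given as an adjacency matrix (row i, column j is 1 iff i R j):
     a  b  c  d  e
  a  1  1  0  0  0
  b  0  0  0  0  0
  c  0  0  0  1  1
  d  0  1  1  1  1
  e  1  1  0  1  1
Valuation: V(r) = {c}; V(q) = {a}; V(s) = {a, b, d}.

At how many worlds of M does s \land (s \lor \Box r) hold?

Recall that \Box ψ holds at a world iff ψ holds at every accessible world, and \Diamond ψ holds iff ψ holds at some accessible world.
Let φ = s \land (s \lor \Box r). Evaluate φ at each world:
  a (successors {a, b}): φ is true.
  b (successors ∅): φ is true.
  c (successors {d, e}): φ is false.
  d (successors {b, c, d, e}): φ is true.
  e (successors {a, b, d, e}): φ is false.
For instance, at a:
  At a: s is true, s \lor \Box r is true, so s \land (s \lor \Box r) is true.
    At a: s is true, \Box r is false, so s \lor \Box r is true.
      At a: \Box r requires r at every successor {a, b}.
        r fails at a, so \Box r is false at a.
Satisfying worlds: {a, b, d}

3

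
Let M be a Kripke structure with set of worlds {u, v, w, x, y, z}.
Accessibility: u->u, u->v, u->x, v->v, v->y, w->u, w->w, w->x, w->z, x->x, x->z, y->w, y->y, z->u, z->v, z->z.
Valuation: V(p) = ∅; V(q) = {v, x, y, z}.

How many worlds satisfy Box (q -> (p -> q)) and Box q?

Let φ = Box (q -> (p -> q)) and Box q. Evaluate φ at each world:
  u (successors {u, v, x}): φ is false.
  v (successors {v, y}): φ is true.
  w (successors {u, w, x, z}): φ is false.
  x (successors {x, z}): φ is true.
  y (successors {w, y}): φ is false.
  z (successors {u, v, z}): φ is false.
For instance, at v:
  At v: Box (q -> (p -> q)) is true, Box q is true, so Box (q -> (p -> q)) and Box q is true.
    At v: Box (q -> (p -> q)) requires q -> (p -> q) at every successor {v, y}.
      At v: q -> (p -> q) is true.
      At y: q -> (p -> q) is true.
    So Box (q -> (p -> q)) is true at v.
    At v: Box q requires q at every successor {v, y}.
      At v: q is true.
      At y: q is true.
    So Box q is true at v.
Satisfying worlds: {v, x}

2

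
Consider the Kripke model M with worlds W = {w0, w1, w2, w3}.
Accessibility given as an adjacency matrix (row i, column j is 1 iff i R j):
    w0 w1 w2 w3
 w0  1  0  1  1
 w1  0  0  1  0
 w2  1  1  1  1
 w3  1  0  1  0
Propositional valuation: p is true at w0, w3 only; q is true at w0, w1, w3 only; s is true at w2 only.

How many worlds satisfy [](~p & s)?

1

Let φ = [](~p & s). Evaluate φ at each world:
  w0 (successors {w0, w2, w3}): φ is false.
  w1 (successors {w2}): φ is true.
  w2 (successors {w0, w1, w2, w3}): φ is false.
  w3 (successors {w0, w2}): φ is false.
For instance, at w3:
  At w3: [](~p & s) requires ~p & s at every successor {w0, w2}.
    ~p & s fails at w0, so [](~p & s) is false at w3.
Satisfying worlds: {w1}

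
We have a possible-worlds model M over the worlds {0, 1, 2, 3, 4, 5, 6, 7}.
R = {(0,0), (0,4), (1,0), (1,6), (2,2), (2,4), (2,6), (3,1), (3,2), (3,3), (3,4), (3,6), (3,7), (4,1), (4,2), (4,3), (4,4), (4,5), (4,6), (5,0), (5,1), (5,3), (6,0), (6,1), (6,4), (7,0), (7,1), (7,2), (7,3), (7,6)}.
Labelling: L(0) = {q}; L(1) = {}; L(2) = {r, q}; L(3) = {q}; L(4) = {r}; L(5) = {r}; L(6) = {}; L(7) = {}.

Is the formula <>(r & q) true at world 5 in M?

At 5: <>(r & q) requires r & q at some successor in {0, 1, 3}.
  At 0: r & q is false.
  At 1: r & q is false.
  At 3: r & q is false.
So <>(r & q) is false at 5.

No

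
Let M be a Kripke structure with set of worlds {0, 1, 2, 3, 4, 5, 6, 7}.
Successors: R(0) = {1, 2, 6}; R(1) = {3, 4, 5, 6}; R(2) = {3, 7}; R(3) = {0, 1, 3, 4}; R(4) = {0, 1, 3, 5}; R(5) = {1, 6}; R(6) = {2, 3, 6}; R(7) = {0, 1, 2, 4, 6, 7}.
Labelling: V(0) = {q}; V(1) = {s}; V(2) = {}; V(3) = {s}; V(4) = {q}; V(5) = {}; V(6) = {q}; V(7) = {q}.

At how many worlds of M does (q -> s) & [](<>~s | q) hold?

4

Recall that []ψ holds at a world iff ψ holds at every accessible world, and <>ψ holds iff ψ holds at some accessible world.
Let φ = (q -> s) & [](<>~s | q). Evaluate φ at each world:
  0 (successors {1, 2, 6}): φ is false.
  1 (successors {3, 4, 5, 6}): φ is true.
  2 (successors {3, 7}): φ is true.
  3 (successors {0, 1, 3, 4}): φ is true.
  4 (successors {0, 1, 3, 5}): φ is false.
  5 (successors {1, 6}): φ is true.
  6 (successors {2, 3, 6}): φ is false.
  7 (successors {0, 1, 2, 4, 6, 7}): φ is false.
For instance, at 0:
  At 0: q -> s is false, [](<>~s | q) is true, so (q -> s) & [](<>~s | q) is false.
    At 0: [](<>~s | q) requires <>~s | q at every successor {1, 2, 6}.
      At 1: <>~s | q is true.
      At 2: <>~s | q is true.
      At 6: <>~s | q is true.
    So [](<>~s | q) is true at 0.
Satisfying worlds: {1, 2, 3, 5}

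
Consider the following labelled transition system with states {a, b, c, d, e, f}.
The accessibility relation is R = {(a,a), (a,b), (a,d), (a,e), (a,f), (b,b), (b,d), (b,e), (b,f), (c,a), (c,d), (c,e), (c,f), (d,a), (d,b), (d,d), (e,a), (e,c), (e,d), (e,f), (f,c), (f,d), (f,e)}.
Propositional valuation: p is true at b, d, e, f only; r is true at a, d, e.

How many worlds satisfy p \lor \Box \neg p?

Let φ = p \lor \Box \neg p. Evaluate φ at each world:
  a (successors {a, b, d, e, f}): φ is false.
  b (successors {b, d, e, f}): φ is true.
  c (successors {a, d, e, f}): φ is false.
  d (successors {a, b, d}): φ is true.
  e (successors {a, c, d, f}): φ is true.
  f (successors {c, d, e}): φ is true.
For instance, at c:
  At c: p is false, \Box \neg p is false, so p \lor \Box \neg p is false.
    At c: \Box \neg p requires \neg p at every successor {a, d, e, f}.
      \neg p fails at d, so \Box \neg p is false at c.
Satisfying worlds: {b, d, e, f}

4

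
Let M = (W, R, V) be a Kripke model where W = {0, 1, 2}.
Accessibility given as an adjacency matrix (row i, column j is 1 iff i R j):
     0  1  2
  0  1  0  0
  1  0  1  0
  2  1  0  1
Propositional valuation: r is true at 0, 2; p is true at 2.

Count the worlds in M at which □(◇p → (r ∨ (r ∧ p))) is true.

3

Let φ = □(◇p → (r ∨ (r ∧ p))). Evaluate φ at each world:
  0 (successors {0}): φ is true.
  1 (successors {1}): φ is true.
  2 (successors {0, 2}): φ is true.
For instance, at 2:
  At 2: □(◇p → (r ∨ (r ∧ p))) requires ◇p → (r ∨ (r ∧ p)) at every successor {0, 2}.
      At 0: ◇p is false, r ∨ (r ∧ p) is true, so ◇p → (r ∨ (r ∧ p)) is true.
      At 2: ◇p is true, r ∨ (r ∧ p) is true, so ◇p → (r ∨ (r ∧ p)) is true.
  So □(◇p → (r ∨ (r ∧ p))) is true at 2.
Satisfying worlds: {0, 1, 2}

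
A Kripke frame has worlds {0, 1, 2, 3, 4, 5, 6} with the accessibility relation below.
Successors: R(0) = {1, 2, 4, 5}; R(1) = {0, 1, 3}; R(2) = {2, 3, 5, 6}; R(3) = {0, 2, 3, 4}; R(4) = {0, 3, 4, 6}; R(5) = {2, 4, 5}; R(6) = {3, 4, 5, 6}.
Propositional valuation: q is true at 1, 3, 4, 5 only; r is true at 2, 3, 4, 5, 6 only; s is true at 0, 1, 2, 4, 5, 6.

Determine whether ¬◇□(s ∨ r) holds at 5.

Recall that □ψ holds at a world iff ψ holds at every accessible world, and ◇ψ holds iff ψ holds at some accessible world.
At 5: ◇□(s ∨ r) is true, so ¬◇□(s ∨ r) is false.
  At 5: ◇□(s ∨ r) requires □(s ∨ r) at some successor in {2, 4, 5}.
    □(s ∨ r) holds at 2, so ◇□(s ∨ r) is true at 5.
      At 2: □(s ∨ r) requires s ∨ r at every successor {2, 3, 5, 6}.
        At 2: s ∨ r is true.
        At 3: s ∨ r is true.
        At 5: s ∨ r is true.
        At 6: s ∨ r is true.
      So □(s ∨ r) is true at 2.

No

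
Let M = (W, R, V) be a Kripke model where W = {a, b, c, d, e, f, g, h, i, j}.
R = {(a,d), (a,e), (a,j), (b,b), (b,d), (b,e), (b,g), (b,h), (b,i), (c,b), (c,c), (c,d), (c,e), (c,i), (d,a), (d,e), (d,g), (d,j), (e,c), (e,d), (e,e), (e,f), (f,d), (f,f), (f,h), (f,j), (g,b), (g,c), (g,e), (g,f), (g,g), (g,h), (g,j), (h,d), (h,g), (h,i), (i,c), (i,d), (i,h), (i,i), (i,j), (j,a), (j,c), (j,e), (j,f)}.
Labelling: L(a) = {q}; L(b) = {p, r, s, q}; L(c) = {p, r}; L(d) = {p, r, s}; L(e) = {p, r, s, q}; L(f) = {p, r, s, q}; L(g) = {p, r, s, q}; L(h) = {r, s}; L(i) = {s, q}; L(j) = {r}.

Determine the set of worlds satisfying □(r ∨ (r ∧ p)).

Let φ = □(r ∨ (r ∧ p)). Evaluate φ at each world:
  a (successors {d, e, j}): φ is true.
  b (successors {b, d, e, g, h, i}): φ is false.
  c (successors {b, c, d, e, i}): φ is false.
  d (successors {a, e, g, j}): φ is false.
  e (successors {c, d, e, f}): φ is true.
  f (successors {d, f, h, j}): φ is true.
  g (successors {b, c, e, f, g, h, j}): φ is true.
  h (successors {d, g, i}): φ is false.
  i (successors {c, d, h, i, j}): φ is false.
  j (successors {a, c, e, f}): φ is false.
For instance, at c:
  At c: □(r ∨ (r ∧ p)) requires r ∨ (r ∧ p) at every successor {b, c, d, e, i}.
    r ∨ (r ∧ p) fails at i, so □(r ∨ (r ∧ p)) is false at c.
Satisfying worlds: {a, e, f, g}

a, e, f, g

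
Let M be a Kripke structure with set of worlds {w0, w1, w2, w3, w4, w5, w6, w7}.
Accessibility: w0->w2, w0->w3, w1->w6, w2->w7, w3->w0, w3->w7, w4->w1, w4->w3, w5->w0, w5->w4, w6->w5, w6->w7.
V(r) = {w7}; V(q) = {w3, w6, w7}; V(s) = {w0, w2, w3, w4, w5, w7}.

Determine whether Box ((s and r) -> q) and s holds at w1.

At w1: Box ((s and r) -> q) is true, s is false, so Box ((s and r) -> q) and s is false.
  At w1: Box ((s and r) -> q) requires (s and r) -> q at every successor {w6}.
    At w6: (s and r) -> q is true.
  So Box ((s and r) -> q) is true at w1.

No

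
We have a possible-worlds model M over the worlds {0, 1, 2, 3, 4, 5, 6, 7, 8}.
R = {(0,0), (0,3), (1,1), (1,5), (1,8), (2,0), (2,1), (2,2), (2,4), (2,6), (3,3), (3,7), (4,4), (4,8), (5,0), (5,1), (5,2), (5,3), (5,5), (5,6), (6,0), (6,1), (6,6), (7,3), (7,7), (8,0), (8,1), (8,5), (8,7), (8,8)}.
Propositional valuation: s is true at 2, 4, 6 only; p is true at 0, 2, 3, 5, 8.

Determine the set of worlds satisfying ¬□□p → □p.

0

Recall that □ψ holds at a world iff ψ holds at every accessible world, and ◇ψ holds iff ψ holds at some accessible world.
Let φ = ¬□□p → □p. Evaluate φ at each world:
  0 (successors {0, 3}): φ is true.
  1 (successors {1, 5, 8}): φ is false.
  2 (successors {0, 1, 2, 4, 6}): φ is false.
  3 (successors {3, 7}): φ is false.
  4 (successors {4, 8}): φ is false.
  5 (successors {0, 1, 2, 3, 5, 6}): φ is false.
  6 (successors {0, 1, 6}): φ is false.
  7 (successors {3, 7}): φ is false.
  8 (successors {0, 1, 5, 7, 8}): φ is false.
For instance, at 7:
  At 7: ¬□□p is true, □p is false, so ¬□□p → □p is false.
    At 7: □□p is false, so ¬□□p is true.
      At 7: □□p requires □p at every successor {3, 7}.
        □p fails at 3, so □□p is false at 7.
    At 7: □p requires p at every successor {3, 7}.
      p fails at 7, so □p is false at 7.
Satisfying worlds: {0}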